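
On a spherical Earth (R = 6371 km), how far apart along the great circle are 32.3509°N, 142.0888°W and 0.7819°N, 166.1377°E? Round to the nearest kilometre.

Δλ = 166.1377 − -142.0888 = 308.2265°; wrapped into (−180°, 180°]: -51.7735°.
Δφ = 0.7819 − 32.3509 = -31.5690°.
a = sin²(Δφ/2) + cos φ₁ · cos φ₂ · sin²(Δλ/2) = 0.235008.
c = 2·atan2(√a, √(1−a)) = 1.01221 rad → d = 6371·c ≈ 6448.82 km.

6449 km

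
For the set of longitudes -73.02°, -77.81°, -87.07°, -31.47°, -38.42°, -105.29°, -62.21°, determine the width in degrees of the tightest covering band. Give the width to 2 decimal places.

73.82°

Sort the longitudes: -105.29°, -87.07°, -77.81°, -73.02°, -62.21°, -38.42°, -31.47°.
Eastward gaps between consecutive values (wrapping around): 18.22°, 9.26°, 4.79°, 10.81°, 23.79°, 6.95°, 286.18°.
Largest gap = 286.18° ⇒ minimal covering band is its complement: 360° − 286.18° = 73.82°.
Band runs from -105.29° eastward to -31.47°.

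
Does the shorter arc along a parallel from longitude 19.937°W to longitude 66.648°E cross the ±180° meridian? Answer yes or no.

No

Signed shortest Δλ = ((66.648 − -19.937 + 180) mod 360) − 180 = 86.585°.
Going east by 86.585° from -19.937° reaches +66.648° without touching 180°.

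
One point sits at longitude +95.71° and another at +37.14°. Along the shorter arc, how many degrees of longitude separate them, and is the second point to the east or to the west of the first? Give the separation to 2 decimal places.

58.57° west

Raw difference: 37.14 − 95.71 = -58.57°.
Normalise into (−180°, 180°]: -58.57° stays -58.57°.
Negative ⇒ the second point lies to the west; separation 58.57°.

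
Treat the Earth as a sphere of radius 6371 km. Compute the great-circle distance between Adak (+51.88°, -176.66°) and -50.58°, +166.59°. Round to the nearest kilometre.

11502 km

Δλ = 166.59 − -176.66 = 343.25°; wrapped into (−180°, 180°]: -16.75°.
Δφ = -50.58 − 51.88 = -102.46°.
a = sin²(Δφ/2) + cos φ₁ · cos φ₂ · sin²(Δλ/2) = 0.616195.
c = 2·atan2(√a, √(1−a)) = 1.80533 rad → d = 6371·c ≈ 11501.76 km.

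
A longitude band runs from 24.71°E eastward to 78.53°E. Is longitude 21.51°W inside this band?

Band width going east from +24.71° to +78.53°: ((78.53 − 24.71) mod 360) = 53.82°.
Offset of -21.51° east of the west edge: ((-21.51 − 24.71) mod 360) = 313.78°.
313.78° > 53.82° ⇒ outside.

No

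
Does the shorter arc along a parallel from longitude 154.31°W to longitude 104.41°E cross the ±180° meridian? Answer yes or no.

Naïve |104.41 − -154.31| = 258.72° > 180°, so the shorter arc goes the other way round — across 180°.
Signed shortest Δλ = ((104.41 − -154.31 + 180) mod 360) − 180 = -101.28°.
Going west by 101.28° from -154.31° passes through 180° before reaching +104.41°.

Yes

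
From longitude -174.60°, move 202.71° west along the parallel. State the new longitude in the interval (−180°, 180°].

Start at -174.60°; shift −202.71° → -377.31°.
-377.31° lies outside (−180°, 180°]; add 360° → -17.31°.

-17.31°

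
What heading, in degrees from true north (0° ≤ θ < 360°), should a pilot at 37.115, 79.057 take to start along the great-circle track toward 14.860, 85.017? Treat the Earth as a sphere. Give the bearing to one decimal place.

Δλ = 85.017 − 79.057 = 5.960°.
θ = atan2( sin Δλ · cos φ₂ , cos φ₁ · sin φ₂ − sin φ₁ · cos φ₂ · cos Δλ )
  = atan2(0.10036, -0.37558) = 165.039° → normalised to [0°, 360°): 165.039°.

165.0°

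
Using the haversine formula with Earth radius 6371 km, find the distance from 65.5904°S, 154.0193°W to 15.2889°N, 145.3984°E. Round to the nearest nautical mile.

Δλ = 145.3984 − -154.0193 = 299.4177°; wrapped into (−180°, 180°]: -60.5823°.
Δφ = 15.2889 − -65.5904 = 80.8793°.
a = sin²(Δφ/2) + cos φ₁ · cos φ₂ · sin²(Δλ/2) = 0.522160.
c = 2·atan2(√a, √(1−a)) = 1.61513 rad → d = 6371·c ≈ 10290.00 km ≈ 5556.15 nmi.

5556 nmi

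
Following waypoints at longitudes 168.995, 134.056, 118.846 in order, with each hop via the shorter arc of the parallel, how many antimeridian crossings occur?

Leg 1: +168.995° → +134.056°, shortest Δλ = -34.939° (west) — does not cross 180°.
Leg 2: +134.056° → +118.846°, shortest Δλ = -15.21° (west) — does not cross 180°.
Total crossings: 0.

0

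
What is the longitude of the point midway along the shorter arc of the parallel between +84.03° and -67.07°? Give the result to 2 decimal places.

Signed shortest Δλ from +84.03° to -67.07° is -151.10°.
Midpoint longitude = +84.03° + (-151.10°)/2 = +84.03° − 75.55° = +8.48°.

+8.48°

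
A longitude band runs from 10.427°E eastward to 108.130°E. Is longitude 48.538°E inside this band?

Yes

Band width going east from +10.427° to +108.130°: ((108.130 − 10.427) mod 360) = 97.703°.
Offset of +48.538° east of the west edge: ((48.538 − 10.427) mod 360) = 38.111°.
38.111° ≤ 97.703° ⇒ inside.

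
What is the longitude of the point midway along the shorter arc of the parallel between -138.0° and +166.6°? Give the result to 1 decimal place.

Signed shortest Δλ from -138.0° to +166.6° is -55.4°.
Midpoint longitude = -138.0° + (-55.4°)/2 = -138.0° − 27.7° = -165.7°.
(The naïve average (-138.0 + +166.6)/2 = 14.3° is on the wrong side of the globe.)

-165.7°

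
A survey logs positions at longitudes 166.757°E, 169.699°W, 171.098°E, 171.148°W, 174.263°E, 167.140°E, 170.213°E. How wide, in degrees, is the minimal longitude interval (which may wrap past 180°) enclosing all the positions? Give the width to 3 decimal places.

Sort the longitudes: -171.148°, -169.699°, +166.757°, +167.140°, +170.213°, +171.098°, +174.263°.
Eastward gaps between consecutive values (wrapping around): 1.449°, 336.456°, 0.383°, 3.073°, 0.885°, 3.165°, 14.589°.
Largest gap = 336.456° ⇒ minimal covering band is its complement: 360° − 336.456° = 23.544°.
Band runs from +166.757° eastward to -169.699°, crossing the antimeridian.

23.544°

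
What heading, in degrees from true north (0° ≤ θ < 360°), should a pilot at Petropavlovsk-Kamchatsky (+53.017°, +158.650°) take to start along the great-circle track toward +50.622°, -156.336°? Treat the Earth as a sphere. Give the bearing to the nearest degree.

77°

Δλ = -156.336 − 158.650 = -314.986°; wrapped into (−180°, 180°]: 45.014°.
θ = atan2( sin Δλ · cos φ₂ , cos φ₁ · sin φ₂ − sin φ₁ · cos φ₂ · cos Δλ )
  = atan2(0.44872, 0.10674) = 76.620° → normalised to [0°, 360°): 76.620°.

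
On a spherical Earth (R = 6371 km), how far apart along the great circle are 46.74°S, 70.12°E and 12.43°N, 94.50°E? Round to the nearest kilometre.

7014 km

Δλ = 94.50 − 70.12 = 24.38°.
Δφ = 12.43 − -46.74 = 59.17°.
a = sin²(Δφ/2) + cos φ₁ · cos φ₂ · sin²(Δλ/2) = 0.273593.
c = 2·atan2(√a, √(1−a)) = 1.10088 rad → d = 6371·c ≈ 7013.69 km.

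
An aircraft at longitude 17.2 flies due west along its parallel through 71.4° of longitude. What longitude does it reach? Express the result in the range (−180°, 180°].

Start at +17.2°; shift −71.4° → -54.2°.
-54.2° already lies in (−180°, 180°].

-54.2°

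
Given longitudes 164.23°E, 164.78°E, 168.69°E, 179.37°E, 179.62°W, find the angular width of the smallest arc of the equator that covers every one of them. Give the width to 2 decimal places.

Sort the longitudes: -179.62°, +164.23°, +164.78°, +168.69°, +179.37°.
Eastward gaps between consecutive values (wrapping around): 343.85°, 0.55°, 3.91°, 10.68°, 1.01°.
Largest gap = 343.85° ⇒ minimal covering band is its complement: 360° − 343.85° = 16.15°.
Band runs from +164.23° eastward to -179.62°, crossing the antimeridian.

16.15°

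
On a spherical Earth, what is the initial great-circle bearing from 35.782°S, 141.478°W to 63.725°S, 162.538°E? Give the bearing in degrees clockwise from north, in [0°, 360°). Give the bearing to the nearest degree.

Δλ = 162.538 − -141.478 = 304.016°; wrapped into (−180°, 180°]: -55.984°.
θ = atan2( sin Δλ · cos φ₂ , cos φ₁ · sin φ₂ − sin φ₁ · cos φ₂ · cos Δλ )
  = atan2(-0.36693, -0.58263) = -147.798° → normalised to [0°, 360°): 212.202°.

212°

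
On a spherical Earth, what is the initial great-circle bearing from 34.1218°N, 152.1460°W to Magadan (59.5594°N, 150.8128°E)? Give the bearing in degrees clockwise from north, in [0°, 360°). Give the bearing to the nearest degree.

Δλ = 150.8128 − -152.1460 = 302.9588°; wrapped into (−180°, 180°]: -57.0412°.
θ = atan2( sin Δλ · cos φ₂ , cos φ₁ · sin φ₂ − sin φ₁ · cos φ₂ · cos Δλ )
  = atan2(-0.42511, 0.55911) = -37.246° → normalised to [0°, 360°): 322.754°.

323°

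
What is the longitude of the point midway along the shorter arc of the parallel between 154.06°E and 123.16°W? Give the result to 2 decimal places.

Signed shortest Δλ from +154.06° to -123.16° is +82.78°.
Midpoint longitude = +154.06° + (+82.78°)/2 = +154.06° + 41.39° = +195.45°.
Normalise into (−180°, 180°]: -164.55°.
(The naïve average (+154.06 + -123.16)/2 = 15.45° is on the wrong side of the globe.)

164.55°W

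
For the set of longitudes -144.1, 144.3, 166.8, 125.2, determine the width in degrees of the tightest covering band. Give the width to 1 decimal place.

Sort the longitudes: -144.1°, +125.2°, +144.3°, +166.8°.
Eastward gaps between consecutive values (wrapping around): 269.3°, 19.1°, 22.5°, 49.1°.
Largest gap = 269.3° ⇒ minimal covering band is its complement: 360° − 269.3° = 90.7°.
Band runs from +125.2° eastward to -144.1°, crossing the antimeridian.

90.7°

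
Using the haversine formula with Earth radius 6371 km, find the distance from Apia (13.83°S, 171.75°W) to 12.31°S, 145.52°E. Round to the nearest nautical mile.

2498 nmi

Δλ = 145.52 − -171.75 = 317.27°; wrapped into (−180°, 180°]: -42.73°.
Δφ = -12.31 − -13.83 = 1.52°.
a = sin²(Δφ/2) + cos φ₁ · cos φ₂ · sin²(Δλ/2) = 0.126086.
c = 2·atan2(√a, √(1−a)) = 0.72601 rad → d = 6371·c ≈ 4625.41 km ≈ 2497.52 nmi.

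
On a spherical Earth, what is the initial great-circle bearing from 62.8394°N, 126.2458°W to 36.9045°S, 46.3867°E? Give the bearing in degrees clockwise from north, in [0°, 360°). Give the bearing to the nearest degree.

13°

Δλ = 46.3867 − -126.2458 = 172.6325°.
θ = atan2( sin Δλ · cos φ₂ , cos φ₁ · sin φ₂ − sin φ₁ · cos φ₂ · cos Δλ )
  = atan2(0.10254, 0.43148) = 13.368° → normalised to [0°, 360°): 13.368°.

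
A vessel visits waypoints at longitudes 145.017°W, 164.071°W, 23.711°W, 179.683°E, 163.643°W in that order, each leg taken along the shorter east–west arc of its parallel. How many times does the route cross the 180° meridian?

Leg 1: -145.017° → -164.071°, shortest Δλ = -19.054° (west) — does not cross 180°.
Leg 2: -164.071° → -23.711°, shortest Δλ = 140.36° (east) — does not cross 180°.
Leg 3: -23.711° → +179.683°, shortest Δλ = -156.606° (west) — crosses 180°.
Leg 4: +179.683° → -163.643°, shortest Δλ = 16.674° (east) — crosses 180°.
Total crossings: 2.

2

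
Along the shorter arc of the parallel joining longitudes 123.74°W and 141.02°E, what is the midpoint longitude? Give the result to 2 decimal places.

171.36°W

Signed shortest Δλ from -123.74° to +141.02° is -95.24°.
Midpoint longitude = -123.74° + (-95.24°)/2 = -123.74° − 47.62° = -171.36°.
(The naïve average (-123.74 + +141.02)/2 = 8.64° is on the wrong side of the globe.)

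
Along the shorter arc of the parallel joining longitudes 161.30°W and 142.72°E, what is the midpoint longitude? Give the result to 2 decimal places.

170.71°E

Signed shortest Δλ from -161.30° to +142.72° is -55.98°.
Midpoint longitude = -161.30° + (-55.98°)/2 = -161.30° − 27.99° = -189.29°.
Normalise into (−180°, 180°]: +170.71°.
(The naïve average (-161.30 + +142.72)/2 = -9.29° is on the wrong side of the globe.)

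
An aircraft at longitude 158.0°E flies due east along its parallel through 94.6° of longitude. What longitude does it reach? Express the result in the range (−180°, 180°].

Start at +158.0°; shift +94.6° → +252.6°.
+252.6° lies outside (−180°, 180°]; subtract 360° → -107.4°.

107.4°W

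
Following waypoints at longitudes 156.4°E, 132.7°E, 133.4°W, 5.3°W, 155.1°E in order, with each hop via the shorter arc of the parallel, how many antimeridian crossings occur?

Leg 1: +156.4° → +132.7°, shortest Δλ = -23.7° (west) — does not cross 180°.
Leg 2: +132.7° → -133.4°, shortest Δλ = 93.9° (east) — crosses 180°.
Leg 3: -133.4° → -5.3°, shortest Δλ = 128.1° (east) — does not cross 180°.
Leg 4: -5.3° → +155.1°, shortest Δλ = 160.4° (east) — does not cross 180°.
Total crossings: 1.

1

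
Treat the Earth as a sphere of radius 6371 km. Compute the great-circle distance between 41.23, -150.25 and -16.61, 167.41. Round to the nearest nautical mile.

Δλ = 167.41 − -150.25 = 317.66°; wrapped into (−180°, 180°]: -42.34°.
Δφ = -16.61 − 41.23 = -57.84°.
a = sin²(Δφ/2) + cos φ₁ · cos φ₂ · sin²(Δλ/2) = 0.327849.
c = 2·atan2(√a, √(1−a)) = 1.21930 rad → d = 6371·c ≈ 7768.17 km ≈ 4194.48 nmi.

4194 nmi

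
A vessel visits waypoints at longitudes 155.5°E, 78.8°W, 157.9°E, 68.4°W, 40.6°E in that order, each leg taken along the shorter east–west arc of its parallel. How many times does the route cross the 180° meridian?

3

Leg 1: +155.5° → -78.8°, shortest Δλ = 125.7° (east) — crosses 180°.
Leg 2: -78.8° → +157.9°, shortest Δλ = -123.3° (west) — crosses 180°.
Leg 3: +157.9° → -68.4°, shortest Δλ = 133.7° (east) — crosses 180°.
Leg 4: -68.4° → +40.6°, shortest Δλ = 109.0° (east) — does not cross 180°.
Total crossings: 3.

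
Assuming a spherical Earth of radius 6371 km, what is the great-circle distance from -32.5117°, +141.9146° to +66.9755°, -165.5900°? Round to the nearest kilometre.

11908 km

Δλ = -165.5900 − 141.9146 = -307.5046°; wrapped into (−180°, 180°]: 52.4954°.
Δφ = 66.9755 − -32.5117 = 99.4872°.
a = sin²(Δφ/2) + cos φ₁ · cos φ₂ · sin²(Δλ/2) = 0.646924.
c = 2·atan2(√a, √(1−a)) = 1.86905 rad → d = 6371·c ≈ 11907.69 km.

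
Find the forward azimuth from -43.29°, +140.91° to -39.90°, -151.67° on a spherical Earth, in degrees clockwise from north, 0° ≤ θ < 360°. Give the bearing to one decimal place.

110.5°

Δλ = -151.67 − 140.91 = -292.58°; wrapped into (−180°, 180°]: 67.42°.
θ = atan2( sin Δλ · cos φ₂ , cos φ₁ · sin φ₂ − sin φ₁ · cos φ₂ · cos Δλ )
  = atan2(0.70836, -0.26492) = 110.506° → normalised to [0°, 360°): 110.506°.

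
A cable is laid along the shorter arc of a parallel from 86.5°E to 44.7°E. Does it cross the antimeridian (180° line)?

Signed shortest Δλ = ((44.7 − 86.5 + 180) mod 360) − 180 = -41.8°.
Going west by 41.8° from +86.5° reaches +44.7° without touching 180°.

No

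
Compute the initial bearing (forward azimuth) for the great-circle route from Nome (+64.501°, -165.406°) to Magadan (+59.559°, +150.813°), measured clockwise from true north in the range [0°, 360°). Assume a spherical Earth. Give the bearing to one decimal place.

Δλ = 150.813 − -165.406 = 316.219°; wrapped into (−180°, 180°]: -43.781°.
θ = atan2( sin Δλ · cos φ₂ , cos φ₁ · sin φ₂ − sin φ₁ · cos φ₂ · cos Δλ )
  = atan2(-0.35055, 0.04099) = -83.331° → normalised to [0°, 360°): 276.669°.

276.7°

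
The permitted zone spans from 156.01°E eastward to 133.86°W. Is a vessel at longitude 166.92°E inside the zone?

Band width going east from +156.01° to -133.86°: ((-133.86 − 156.01) mod 360) = 70.13°.
Offset of +166.92° east of the west edge: ((166.92 − 156.01) mod 360) = 10.91°.
10.91° ≤ 70.13° ⇒ inside.

Yes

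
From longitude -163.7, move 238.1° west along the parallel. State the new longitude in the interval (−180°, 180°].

-41.8°

Start at -163.7°; shift −238.1° → -401.8°.
-401.8° lies outside (−180°, 180°]; add 360° → -41.8°.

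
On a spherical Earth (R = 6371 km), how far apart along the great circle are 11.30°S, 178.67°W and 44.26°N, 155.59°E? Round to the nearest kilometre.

6702 km

Δλ = 155.59 − -178.67 = 334.26°; wrapped into (−180°, 180°]: -25.74°.
Δφ = 44.26 − -11.30 = 55.56°.
a = sin²(Δφ/2) + cos φ₁ · cos φ₂ · sin²(Δλ/2) = 0.252072.
c = 2·atan2(√a, √(1−a)) = 1.05198 rad → d = 6371·c ≈ 6702.13 km.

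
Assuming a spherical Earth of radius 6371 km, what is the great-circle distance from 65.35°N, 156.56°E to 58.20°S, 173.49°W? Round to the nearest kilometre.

Δλ = -173.49 − 156.56 = -330.05°; wrapped into (−180°, 180°]: 29.95°.
Δφ = -58.20 − 65.35 = -123.55°.
a = sin²(Δφ/2) + cos φ₁ · cos φ₂ · sin²(Δλ/2) = 0.791007.
c = 2·atan2(√a, √(1−a)) = 2.19200 rad → d = 6371·c ≈ 13965.23 km.

13965 km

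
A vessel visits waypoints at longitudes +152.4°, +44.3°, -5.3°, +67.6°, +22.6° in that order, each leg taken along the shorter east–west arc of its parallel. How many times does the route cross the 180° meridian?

Leg 1: +152.4° → +44.3°, shortest Δλ = -108.1° (west) — does not cross 180°.
Leg 2: +44.3° → -5.3°, shortest Δλ = -49.6° (west) — does not cross 180°.
Leg 3: -5.3° → +67.6°, shortest Δλ = 72.9° (east) — does not cross 180°.
Leg 4: +67.6° → +22.6°, shortest Δλ = -45.0° (west) — does not cross 180°.
Total crossings: 0.

0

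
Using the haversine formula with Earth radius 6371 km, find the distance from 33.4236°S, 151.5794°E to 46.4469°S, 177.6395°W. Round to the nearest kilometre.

Δλ = -177.6395 − 151.5794 = -329.2189°; wrapped into (−180°, 180°]: 30.7811°.
Δφ = -46.4469 − -33.4236 = -13.0233°.
a = sin²(Δφ/2) + cos φ₁ · cos φ₂ · sin²(Δλ/2) = 0.053367.
c = 2·atan2(√a, √(1−a)) = 0.46624 rad → d = 6371·c ≈ 2970.39 km.

2970 km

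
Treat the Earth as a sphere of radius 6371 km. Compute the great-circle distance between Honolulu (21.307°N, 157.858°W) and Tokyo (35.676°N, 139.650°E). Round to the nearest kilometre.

Δλ = 139.650 − -157.858 = 297.508°; wrapped into (−180°, 180°]: -62.492°.
Δφ = 35.676 − 21.307 = 14.369°.
a = sin²(Δφ/2) + cos φ₁ · cos φ₂ · sin²(Δλ/2) = 0.219269.
c = 2·atan2(√a, √(1−a)) = 0.97465 rad → d = 6371·c ≈ 6209.47 km.

6209 km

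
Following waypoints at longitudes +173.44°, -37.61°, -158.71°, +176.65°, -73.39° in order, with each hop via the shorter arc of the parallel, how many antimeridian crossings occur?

3

Leg 1: +173.44° → -37.61°, shortest Δλ = 148.95° (east) — crosses 180°.
Leg 2: -37.61° → -158.71°, shortest Δλ = -121.1° (west) — does not cross 180°.
Leg 3: -158.71° → +176.65°, shortest Δλ = -24.64° (west) — crosses 180°.
Leg 4: +176.65° → -73.39°, shortest Δλ = 109.96° (east) — crosses 180°.
Total crossings: 3.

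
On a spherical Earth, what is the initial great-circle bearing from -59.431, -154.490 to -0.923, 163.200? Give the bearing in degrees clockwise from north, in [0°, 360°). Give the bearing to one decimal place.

Δλ = 163.200 − -154.490 = 317.690°; wrapped into (−180°, 180°]: -42.310°.
θ = atan2( sin Δλ · cos φ₂ , cos φ₁ · sin φ₂ − sin φ₁ · cos φ₂ · cos Δλ )
  = atan2(-0.67305, 0.62846) = -46.962° → normalised to [0°, 360°): 313.038°.

313.0°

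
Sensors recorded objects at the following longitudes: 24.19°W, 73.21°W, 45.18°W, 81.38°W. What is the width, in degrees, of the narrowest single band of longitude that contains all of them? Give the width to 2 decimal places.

57.19°

Sort the longitudes: -81.38°, -73.21°, -45.18°, -24.19°.
Eastward gaps between consecutive values (wrapping around): 8.17°, 28.03°, 20.99°, 302.81°.
Largest gap = 302.81° ⇒ minimal covering band is its complement: 360° − 302.81° = 57.19°.
Band runs from -81.38° eastward to -24.19°.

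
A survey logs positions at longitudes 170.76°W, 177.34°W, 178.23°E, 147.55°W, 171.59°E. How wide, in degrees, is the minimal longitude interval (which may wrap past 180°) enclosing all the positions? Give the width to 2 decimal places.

Sort the longitudes: -177.34°, -170.76°, -147.55°, +171.59°, +178.23°.
Eastward gaps between consecutive values (wrapping around): 6.58°, 23.21°, 319.14°, 6.64°, 4.43°.
Largest gap = 319.14° ⇒ minimal covering band is its complement: 360° − 319.14° = 40.86°.
Band runs from +171.59° eastward to -147.55°, crossing the antimeridian.

40.86°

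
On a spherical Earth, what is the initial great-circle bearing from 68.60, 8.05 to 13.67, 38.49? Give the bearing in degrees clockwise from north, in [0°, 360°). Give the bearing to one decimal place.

144.6°

Δλ = 38.49 − 8.05 = 30.44°.
θ = atan2( sin Δλ · cos φ₂ , cos φ₁ · sin φ₂ − sin φ₁ · cos φ₂ · cos Δλ )
  = atan2(0.49228, -0.69375) = 144.641° → normalised to [0°, 360°): 144.641°.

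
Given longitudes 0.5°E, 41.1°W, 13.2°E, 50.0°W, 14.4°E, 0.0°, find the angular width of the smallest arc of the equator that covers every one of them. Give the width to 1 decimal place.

64.4°

Sort the longitudes: -50.0°, -41.1°, +0.0°, +0.5°, +13.2°, +14.4°.
Eastward gaps between consecutive values (wrapping around): 8.9°, 41.1°, 0.5°, 12.7°, 1.2°, 295.6°.
Largest gap = 295.6° ⇒ minimal covering band is its complement: 360° − 295.6° = 64.4°.
Band runs from -50.0° eastward to +14.4°.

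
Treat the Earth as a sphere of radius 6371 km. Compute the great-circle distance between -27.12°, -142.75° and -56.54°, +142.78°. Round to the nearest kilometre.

Δλ = 142.78 − -142.75 = 285.53°; wrapped into (−180°, 180°]: -74.47°.
Δφ = -56.54 − -27.12 = -29.42°.
a = sin²(Δφ/2) + cos φ₁ · cos φ₂ · sin²(Δλ/2) = 0.244151.
c = 2·atan2(√a, √(1−a)) = 1.03364 rad → d = 6371·c ≈ 6585.30 km.

6585 km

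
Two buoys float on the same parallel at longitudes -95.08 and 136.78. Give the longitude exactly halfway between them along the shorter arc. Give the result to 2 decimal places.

Signed shortest Δλ from -95.08° to +136.78° is -128.14°.
Midpoint longitude = -95.08° + (-128.14°)/2 = -95.08° − 64.07° = -159.15°.
(The naïve average (-95.08 + +136.78)/2 = 20.85° is on the wrong side of the globe.)

-159.15°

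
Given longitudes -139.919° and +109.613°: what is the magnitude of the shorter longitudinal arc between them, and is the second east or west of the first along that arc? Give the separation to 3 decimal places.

110.468° west

Raw difference: 109.613 − -139.919 = 249.532°.
Normalise into (−180°, 180°]: 249.532° − 360° = -110.468°.
Negative ⇒ the second point lies to the west; separation 110.468°.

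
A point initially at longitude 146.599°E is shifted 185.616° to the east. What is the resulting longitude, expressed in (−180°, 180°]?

27.785°W

Start at +146.599°; shift +185.616° → +332.215°.
+332.215° lies outside (−180°, 180°]; subtract 360° → -27.785°.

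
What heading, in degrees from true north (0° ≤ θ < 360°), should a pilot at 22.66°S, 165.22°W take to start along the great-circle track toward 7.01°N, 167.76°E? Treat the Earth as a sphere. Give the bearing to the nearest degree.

Δλ = 167.76 − -165.22 = 332.98°; wrapped into (−180°, 180°]: -27.02°.
θ = atan2( sin Δλ · cos φ₂ , cos φ₁ · sin φ₂ − sin φ₁ · cos φ₂ · cos Δλ )
  = atan2(-0.45091, 0.45327) = -44.850° → normalised to [0°, 360°): 315.150°.

315°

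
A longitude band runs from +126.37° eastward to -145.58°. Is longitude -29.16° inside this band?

No

Band width going east from +126.37° to -145.58°: ((-145.58 − 126.37) mod 360) = 88.05°.
Offset of -29.16° east of the west edge: ((-29.16 − 126.37) mod 360) = 204.47°.
204.47° > 88.05° ⇒ outside.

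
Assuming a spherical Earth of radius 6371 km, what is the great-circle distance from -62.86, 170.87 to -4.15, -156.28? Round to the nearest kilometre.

Δλ = -156.28 − 170.87 = -327.15°; wrapped into (−180°, 180°]: 32.85°.
Δφ = -4.15 − -62.86 = 58.71°.
a = sin²(Δφ/2) + cos φ₁ · cos φ₂ · sin²(Δλ/2) = 0.276691.
c = 2·atan2(√a, √(1−a)) = 1.10782 rad → d = 6371·c ≈ 7057.89 km.

7058 km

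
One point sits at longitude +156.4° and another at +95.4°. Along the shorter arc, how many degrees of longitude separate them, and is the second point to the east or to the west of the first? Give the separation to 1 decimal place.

61.0° west

Raw difference: 95.4 − 156.4 = -61.0°.
Normalise into (−180°, 180°]: -61.0° stays -61.0°.
Negative ⇒ the second point lies to the west; separation 61.0°.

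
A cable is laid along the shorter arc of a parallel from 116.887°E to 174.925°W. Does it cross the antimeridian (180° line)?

Naïve |-174.925 − 116.887| = 291.812° > 180°, so the shorter arc goes the other way round — across 180°.
Signed shortest Δλ = ((-174.925 − 116.887 + 180) mod 360) − 180 = 68.188°.
Going east by 68.188° from +116.887° passes through 180° before reaching -174.925°.

Yes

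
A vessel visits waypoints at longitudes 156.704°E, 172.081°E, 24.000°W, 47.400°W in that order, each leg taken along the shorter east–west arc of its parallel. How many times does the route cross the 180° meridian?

Leg 1: +156.704° → +172.081°, shortest Δλ = 15.377° (east) — does not cross 180°.
Leg 2: +172.081° → -24.000°, shortest Δλ = 163.919° (east) — crosses 180°.
Leg 3: -24.000° → -47.400°, shortest Δλ = -23.4° (west) — does not cross 180°.
Total crossings: 1.

1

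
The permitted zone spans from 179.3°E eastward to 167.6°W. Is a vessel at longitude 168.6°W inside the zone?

Band width going east from +179.3° to -167.6°: ((-167.6 − 179.3) mod 360) = 13.1°.
Offset of -168.6° east of the west edge: ((-168.6 − 179.3) mod 360) = 12.1°.
12.1° ≤ 13.1° ⇒ inside.

Yes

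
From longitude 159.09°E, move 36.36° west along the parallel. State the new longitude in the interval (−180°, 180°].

Start at +159.09°; shift −36.36° → +122.73°.
+122.73° already lies in (−180°, 180°].

122.73°E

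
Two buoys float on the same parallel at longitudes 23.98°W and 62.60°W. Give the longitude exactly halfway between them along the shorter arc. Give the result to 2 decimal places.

Signed shortest Δλ from -23.98° to -62.60° is -38.62°.
Midpoint longitude = -23.98° + (-38.62°)/2 = -23.98° − 19.31° = -43.29°.

43.29°W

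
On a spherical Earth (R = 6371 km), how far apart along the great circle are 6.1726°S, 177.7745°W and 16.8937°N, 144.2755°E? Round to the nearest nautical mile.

Δλ = 144.2755 − -177.7745 = 322.0500°; wrapped into (−180°, 180°]: -37.9500°.
Δφ = 16.8937 − -6.1726 = 23.0663°.
a = sin²(Δφ/2) + cos φ₁ · cos φ₂ · sin²(Δλ/2) = 0.140551.
c = 2·atan2(√a, √(1−a)) = 0.76858 rad → d = 6371·c ≈ 4896.63 km ≈ 2643.97 nmi.

2644 nmi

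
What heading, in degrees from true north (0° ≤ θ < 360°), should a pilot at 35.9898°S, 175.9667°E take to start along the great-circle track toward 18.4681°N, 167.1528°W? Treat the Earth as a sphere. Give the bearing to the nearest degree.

19°

Δλ = -167.1528 − 175.9667 = -343.1195°; wrapped into (−180°, 180°]: 16.8805°.
θ = atan2( sin Δλ · cos φ₂ , cos φ₁ · sin φ₂ − sin φ₁ · cos φ₂ · cos Δλ )
  = atan2(0.27542, 0.78967) = 19.228° → normalised to [0°, 360°): 19.228°.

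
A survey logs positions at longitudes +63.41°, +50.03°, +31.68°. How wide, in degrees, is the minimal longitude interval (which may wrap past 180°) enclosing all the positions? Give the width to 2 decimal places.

Sort the longitudes: +31.68°, +50.03°, +63.41°.
Eastward gaps between consecutive values (wrapping around): 18.35°, 13.38°, 328.27°.
Largest gap = 328.27° ⇒ minimal covering band is its complement: 360° − 328.27° = 31.73°.
Band runs from +31.68° eastward to +63.41°.

31.73°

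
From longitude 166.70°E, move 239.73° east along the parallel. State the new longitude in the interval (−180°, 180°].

46.43°E

Start at +166.70°; shift +239.73° → +406.43°.
+406.43° lies outside (−180°, 180°]; subtract 360° → +46.43°.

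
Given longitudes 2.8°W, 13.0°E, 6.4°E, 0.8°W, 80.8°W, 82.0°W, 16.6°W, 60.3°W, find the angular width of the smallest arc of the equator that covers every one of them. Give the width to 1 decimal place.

Sort the longitudes: -82.0°, -80.8°, -60.3°, -16.6°, -2.8°, -0.8°, +6.4°, +13.0°.
Eastward gaps between consecutive values (wrapping around): 1.2°, 20.5°, 43.7°, 13.8°, 2.0°, 7.2°, 6.6°, 265.0°.
Largest gap = 265.0° ⇒ minimal covering band is its complement: 360° − 265.0° = 95.0°.
Band runs from -82.0° eastward to +13.0°.

95.0°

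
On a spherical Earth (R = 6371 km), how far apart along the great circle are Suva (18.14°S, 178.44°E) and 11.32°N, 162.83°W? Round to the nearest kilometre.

Δλ = -162.83 − 178.44 = -341.27°; wrapped into (−180°, 180°]: 18.73°.
Δφ = 11.32 − -18.14 = 29.46°.
a = sin²(Δφ/2) + cos φ₁ · cos φ₂ · sin²(Δλ/2) = 0.089324.
c = 2·atan2(√a, √(1−a)) = 0.60702 rad → d = 6371·c ≈ 3867.31 km.

3867 km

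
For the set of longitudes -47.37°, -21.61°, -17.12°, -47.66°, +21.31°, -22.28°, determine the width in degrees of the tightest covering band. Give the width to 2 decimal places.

Sort the longitudes: -47.66°, -47.37°, -22.28°, -21.61°, -17.12°, +21.31°.
Eastward gaps between consecutive values (wrapping around): 0.29°, 25.09°, 0.67°, 4.49°, 38.43°, 291.03°.
Largest gap = 291.03° ⇒ minimal covering band is its complement: 360° − 291.03° = 68.97°.
Band runs from -47.66° eastward to +21.31°.

68.97°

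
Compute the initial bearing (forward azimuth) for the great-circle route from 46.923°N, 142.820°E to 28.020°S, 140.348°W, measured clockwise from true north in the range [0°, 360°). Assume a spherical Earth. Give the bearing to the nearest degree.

Δλ = -140.348 − 142.820 = -283.168°; wrapped into (−180°, 180°]: 76.832°.
θ = atan2( sin Δλ · cos φ₂ , cos φ₁ · sin φ₂ − sin φ₁ · cos φ₂ · cos Δλ )
  = atan2(0.85957, -0.46774) = 118.553° → normalised to [0°, 360°): 118.553°.

119°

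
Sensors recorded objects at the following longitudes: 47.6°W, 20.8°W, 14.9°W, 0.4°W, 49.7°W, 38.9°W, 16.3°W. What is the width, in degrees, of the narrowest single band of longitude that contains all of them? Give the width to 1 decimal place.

Sort the longitudes: -49.7°, -47.6°, -38.9°, -20.8°, -16.3°, -14.9°, -0.4°.
Eastward gaps between consecutive values (wrapping around): 2.1°, 8.7°, 18.1°, 4.5°, 1.4°, 14.5°, 310.7°.
Largest gap = 310.7° ⇒ minimal covering band is its complement: 360° − 310.7° = 49.3°.
Band runs from -49.7° eastward to -0.4°.

49.3°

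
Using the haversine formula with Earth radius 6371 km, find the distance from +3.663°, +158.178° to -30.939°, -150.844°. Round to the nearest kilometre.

Δλ = -150.844 − 158.178 = -309.022°; wrapped into (−180°, 180°]: 50.978°.
Δφ = -30.939 − 3.663 = -34.602°.
a = sin²(Δφ/2) + cos φ₁ · cos φ₂ · sin²(Δλ/2) = 0.246958.
c = 2·atan2(√a, √(1−a)) = 1.04016 rad → d = 6371·c ≈ 6626.85 km.

6627 km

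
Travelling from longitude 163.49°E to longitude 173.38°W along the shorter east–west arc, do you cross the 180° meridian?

Naïve |-173.38 − 163.49| = 336.87° > 180°, so the shorter arc goes the other way round — across 180°.
Signed shortest Δλ = ((-173.38 − 163.49 + 180) mod 360) − 180 = 23.13°.
Going east by 23.13° from +163.49° passes through 180° before reaching -173.38°.

Yes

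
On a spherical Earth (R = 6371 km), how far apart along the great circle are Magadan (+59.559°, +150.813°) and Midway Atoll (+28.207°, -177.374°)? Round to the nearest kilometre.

4237 km

Δλ = -177.374 − 150.813 = -328.187°; wrapped into (−180°, 180°]: 31.813°.
Δφ = 28.207 − 59.559 = -31.352°.
a = sin²(Δφ/2) + cos φ₁ · cos φ₂ · sin²(Δλ/2) = 0.106543.
c = 2·atan2(√a, √(1−a)) = 0.66501 rad → d = 6371·c ≈ 4236.75 km.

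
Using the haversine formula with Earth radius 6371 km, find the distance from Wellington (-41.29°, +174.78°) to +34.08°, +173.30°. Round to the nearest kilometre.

Δλ = 173.30 − 174.78 = -1.48°.
Δφ = 34.08 − -41.29 = 75.37°.
a = sin²(Δφ/2) + cos φ₁ · cos φ₂ · sin²(Δλ/2) = 0.373816.
c = 2·atan2(√a, √(1−a)) = 1.31567 rad → d = 6371·c ≈ 8382.13 km.

8382 km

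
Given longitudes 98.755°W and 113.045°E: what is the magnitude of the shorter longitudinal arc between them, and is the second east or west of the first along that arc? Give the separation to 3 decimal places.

Raw difference: 113.045 − -98.755 = 211.8°.
Normalise into (−180°, 180°]: 211.8° − 360° = -148.2°.
Negative ⇒ the second point lies to the west; separation 148.200°.

148.200° west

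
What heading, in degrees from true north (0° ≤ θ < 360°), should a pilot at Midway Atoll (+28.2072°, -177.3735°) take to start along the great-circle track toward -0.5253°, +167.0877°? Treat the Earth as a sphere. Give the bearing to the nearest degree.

210°

Δλ = 167.0877 − -177.3735 = 344.4612°; wrapped into (−180°, 180°]: -15.5388°.
θ = atan2( sin Δλ · cos φ₂ , cos φ₁ · sin φ₂ − sin φ₁ · cos φ₂ · cos Δλ )
  = atan2(-0.26788, -0.46345) = -149.971° → normalised to [0°, 360°): 210.029°.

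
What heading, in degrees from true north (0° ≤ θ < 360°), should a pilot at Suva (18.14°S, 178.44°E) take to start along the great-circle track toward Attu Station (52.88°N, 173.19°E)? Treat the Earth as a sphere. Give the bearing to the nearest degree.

Δλ = 173.19 − 178.44 = -5.25°.
θ = atan2( sin Δλ · cos φ₂ , cos φ₁ · sin φ₂ − sin φ₁ · cos φ₂ · cos Δλ )
  = atan2(-0.05522, 0.94484) = -3.345° → normalised to [0°, 360°): 356.655°.

357°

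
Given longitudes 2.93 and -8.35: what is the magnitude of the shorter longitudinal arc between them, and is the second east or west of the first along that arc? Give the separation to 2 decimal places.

11.28° west

Raw difference: -8.35 − 2.93 = -11.28°.
Normalise into (−180°, 180°]: -11.28° stays -11.28°.
Negative ⇒ the second point lies to the west; separation 11.28°.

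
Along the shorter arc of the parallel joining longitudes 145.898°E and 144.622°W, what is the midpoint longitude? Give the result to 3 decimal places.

Signed shortest Δλ from +145.898° to -144.622° is +69.480°.
Midpoint longitude = +145.898° + (+69.480°)/2 = +145.898° + 34.740° = +180.638°.
Normalise into (−180°, 180°]: -179.362°.
(The naïve average (+145.898 + -144.622)/2 = 0.638° is on the wrong side of the globe.)

179.362°W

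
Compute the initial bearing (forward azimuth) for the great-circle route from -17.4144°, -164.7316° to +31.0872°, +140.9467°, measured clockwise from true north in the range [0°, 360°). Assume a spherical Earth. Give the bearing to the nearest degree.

Δλ = 140.9467 − -164.7316 = 305.6783°; wrapped into (−180°, 180°]: -54.3217°.
θ = atan2( sin Δλ · cos φ₂ , cos φ₁ · sin φ₂ − sin φ₁ · cos φ₂ · cos Δλ )
  = atan2(-0.69564, 0.64216) = -47.289° → normalised to [0°, 360°): 312.711°.

313°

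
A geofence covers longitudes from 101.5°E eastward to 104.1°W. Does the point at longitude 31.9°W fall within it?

Band width going east from +101.5° to -104.1°: ((-104.1 − 101.5) mod 360) = 154.4°.
Offset of -31.9° east of the west edge: ((-31.9 − 101.5) mod 360) = 226.6°.
226.6° > 154.4° ⇒ outside.

No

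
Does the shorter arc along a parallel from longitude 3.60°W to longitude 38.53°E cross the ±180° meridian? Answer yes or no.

Signed shortest Δλ = ((38.53 − -3.60 + 180) mod 360) − 180 = 42.13°.
Going east by 42.13° from -3.60° reaches +38.53° without touching 180°.

No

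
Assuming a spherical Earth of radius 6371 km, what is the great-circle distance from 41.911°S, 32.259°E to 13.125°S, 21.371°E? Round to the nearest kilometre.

3369 km

Δλ = 21.371 − 32.259 = -10.888°.
Δφ = -13.125 − -41.911 = 28.786°.
a = sin²(Δφ/2) + cos φ₁ · cos φ₂ · sin²(Δλ/2) = 0.068311.
c = 2·atan2(√a, √(1−a)) = 0.52887 rad → d = 6371·c ≈ 3369.43 km.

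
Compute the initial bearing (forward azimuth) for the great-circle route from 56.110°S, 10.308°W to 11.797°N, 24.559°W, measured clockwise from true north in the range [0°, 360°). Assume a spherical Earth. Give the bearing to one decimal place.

Δλ = -24.559 − -10.308 = -14.251°.
θ = atan2( sin Δλ · cos φ₂ , cos φ₁ · sin φ₂ − sin φ₁ · cos φ₂ · cos Δλ )
  = atan2(-0.24097, 0.90157) = -14.964° → normalised to [0°, 360°): 345.036°.

345.0°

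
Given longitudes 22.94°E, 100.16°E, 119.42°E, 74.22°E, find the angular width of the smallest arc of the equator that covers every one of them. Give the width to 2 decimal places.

96.48°

Sort the longitudes: +22.94°, +74.22°, +100.16°, +119.42°.
Eastward gaps between consecutive values (wrapping around): 51.28°, 25.94°, 19.26°, 263.52°.
Largest gap = 263.52° ⇒ minimal covering band is its complement: 360° − 263.52° = 96.48°.
Band runs from +22.94° eastward to +119.42°.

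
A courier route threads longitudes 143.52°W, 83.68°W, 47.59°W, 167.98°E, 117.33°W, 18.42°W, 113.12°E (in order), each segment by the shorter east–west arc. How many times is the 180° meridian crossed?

Leg 1: -143.52° → -83.68°, shortest Δλ = 59.84° (east) — does not cross 180°.
Leg 2: -83.68° → -47.59°, shortest Δλ = 36.09° (east) — does not cross 180°.
Leg 3: -47.59° → +167.98°, shortest Δλ = -144.43° (west) — crosses 180°.
Leg 4: +167.98° → -117.33°, shortest Δλ = 74.69° (east) — crosses 180°.
Leg 5: -117.33° → -18.42°, shortest Δλ = 98.91° (east) — does not cross 180°.
Leg 6: -18.42° → +113.12°, shortest Δλ = 131.54° (east) — does not cross 180°.
Total crossings: 2.

2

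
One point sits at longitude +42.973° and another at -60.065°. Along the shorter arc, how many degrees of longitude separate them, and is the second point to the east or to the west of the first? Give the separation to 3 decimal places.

103.038° west

Raw difference: -60.065 − 42.973 = -103.038°.
Normalise into (−180°, 180°]: -103.038° stays -103.038°.
Negative ⇒ the second point lies to the west; separation 103.038°.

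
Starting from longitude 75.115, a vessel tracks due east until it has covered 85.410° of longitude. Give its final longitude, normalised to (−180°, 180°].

Start at +75.115°; shift +85.410° → +160.525°.
+160.525° already lies in (−180°, 180°].

+160.525°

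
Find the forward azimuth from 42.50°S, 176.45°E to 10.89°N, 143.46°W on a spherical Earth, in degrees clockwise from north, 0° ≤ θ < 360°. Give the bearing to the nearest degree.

Δλ = -143.46 − 176.45 = -319.91°; wrapped into (−180°, 180°]: 40.09°.
θ = atan2( sin Δλ · cos φ₂ , cos φ₁ · sin φ₂ − sin φ₁ · cos φ₂ · cos Δλ )
  = atan2(0.63239, 0.64683) = 44.353° → normalised to [0°, 360°): 44.353°.

44°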